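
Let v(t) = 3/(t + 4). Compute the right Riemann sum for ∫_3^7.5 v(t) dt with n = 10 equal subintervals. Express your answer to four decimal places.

1.4522

Δt = (7.5 − 3)/10 = 0.45.
Right endpoints: 3.45, 3.9, 4.35, 4.8, 5.25, 5.7, 6.15, 6.6, 7.05, 7.5.
v(3.45) = 60/149, v(3.9) = 30/79, v(4.35) = 60/167, v(4.8) = 15/44, v(5.25) = 12/37, v(5.7) = 30/97, v(6.15) = 60/203, v(6.6) = 15/53, v(7.05) = 60/221, v(7.5) = 6/23.
Sum = Δt · [v(3.45) + v(3.9) + v(4.35) + ...].
Sum ≈ 1.4522.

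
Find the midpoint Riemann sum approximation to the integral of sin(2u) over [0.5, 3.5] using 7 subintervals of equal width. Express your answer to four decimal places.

-0.1101

Δu = (3.5 − 0.5)/7 = 3/7.
Midpoints: 5/7, 8/7, 11/7, 2, 17/7, 20/7, 23/7.
f(5/7) ≈ 0.9899, f(8/7) ≈ 0.7551, f(11/7) ≈ -0.0013, f(2) ≈ -0.7568, f(17/7) ≈ -0.9895, f(20/7) ≈ -0.5387, f(23/7) ≈ 0.2843.
Sum = Δu · [f(5/7) + f(8/7) + f(11/7) + ...].
Sum ≈ -0.1101.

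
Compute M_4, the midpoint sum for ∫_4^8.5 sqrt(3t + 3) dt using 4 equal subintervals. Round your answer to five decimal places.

20.90639

Δt = (8.5 − 4)/4 = 1.125.
Midpoints: 4.5625, 5.6875, 6.8125, 7.9375.
f(4.5625) ≈ 4.08503, f(5.6875) ≈ 4.47912, f(6.8125) ≈ 4.84123, f(7.9375) ≈ 5.17808.
Sum = Δt · [f(4.5625) + f(5.6875) + f(6.8125) + f(7.9375)].
Sum ≈ 20.90639.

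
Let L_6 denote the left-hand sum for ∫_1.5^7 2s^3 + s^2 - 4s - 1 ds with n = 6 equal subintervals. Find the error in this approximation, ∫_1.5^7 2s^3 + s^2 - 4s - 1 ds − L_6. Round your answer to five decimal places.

Exact integral: ∫_1.5^7 f(s) ds ≈ 1212.1770833.
L_6 ≈ 909.9221644.
Error ≈ 1212.1770833 − 909.9221644 ≈ 302.25492.

302.25492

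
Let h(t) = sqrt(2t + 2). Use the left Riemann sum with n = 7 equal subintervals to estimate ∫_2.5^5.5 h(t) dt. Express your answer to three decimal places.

9.243

Δt = (5.5 − 2.5)/7 = 3/7.
Left endpoints: 2.5, 41/14, 47/14, 53/14, 59/14, 65/14, 71/14.
h(2.5) ≈ 2.646, h(41/14) ≈ 2.803, h(47/14) ≈ 2.952, h(53/14) ≈ 3.094, h(59/14) ≈ 3.229, h(65/14) ≈ 3.359, h(71/14) ≈ 3.485.
Sum = Δt · [h(2.5) + h(41/14) + h(47/14) + ...].
Sum ≈ 9.243.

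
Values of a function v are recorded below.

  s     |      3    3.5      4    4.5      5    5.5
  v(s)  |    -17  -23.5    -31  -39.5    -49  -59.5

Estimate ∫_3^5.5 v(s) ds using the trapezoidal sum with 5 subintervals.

-90.625

Δs = 0.5.
T_5 = (0.5/2)·[(-17) + 2·(-23.5) + 2·(-31) + 2·(-39.5) + 2·(-49) + (-59.5)] = -90.625.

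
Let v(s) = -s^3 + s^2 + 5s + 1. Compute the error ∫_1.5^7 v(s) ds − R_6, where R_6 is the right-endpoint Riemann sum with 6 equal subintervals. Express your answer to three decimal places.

130.681

Exact integral: ∫_1.5^7 v(s) ds ≈ -363.40104.
R_6 ≈ -494.08174.
Error ≈ -363.40104 − (-494.08174) ≈ 130.681.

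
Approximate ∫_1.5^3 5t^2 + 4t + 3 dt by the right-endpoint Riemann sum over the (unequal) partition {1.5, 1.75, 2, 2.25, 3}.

Subinterval widths: 0.25, 0.25, 0.25, 0.75.
Right endpoints: 1.75, 2, 2.25, 3.
f(1.75) = 25.3125, f(2) = 31, f(2.25) = 37.3125, f(3) = 60.
Sum = Σ Δt_i · f(t_i).
Sum = 68.40625.

68.40625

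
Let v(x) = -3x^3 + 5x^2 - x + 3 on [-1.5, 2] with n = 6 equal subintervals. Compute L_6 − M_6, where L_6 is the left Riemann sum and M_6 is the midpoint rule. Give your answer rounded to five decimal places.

9.24067

L_6 ≈ 29.3479456.
M_6 ≈ 20.1072772.
L_6 − M_6 ≈ 9.24067.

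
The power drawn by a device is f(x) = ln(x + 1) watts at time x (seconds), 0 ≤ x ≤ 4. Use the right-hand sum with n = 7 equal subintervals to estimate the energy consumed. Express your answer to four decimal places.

4.4855

Δx = (4 − 0)/7 = 4/7.
Right endpoints: 4/7, 8/7, 12/7, 16/7, 20/7, 24/7, 4.
f(4/7) ≈ 0.4520, f(8/7) ≈ 0.7621, f(12/7) ≈ 0.9985, f(16/7) ≈ 1.1896, f(20/7) ≈ 1.3499, f(24/7) ≈ 1.4881, f(4) ≈ 1.6094.
Sum = Δx · [f(4/7) + f(8/7) + f(12/7) + ...].
Sum ≈ 4.4855.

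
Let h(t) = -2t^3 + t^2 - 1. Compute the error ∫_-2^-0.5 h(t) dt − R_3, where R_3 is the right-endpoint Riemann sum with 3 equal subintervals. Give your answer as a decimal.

4.34375

Exact integral: ∫_-2^-0.5 h(t) dt = 9.09375.
R_3 = 4.75.
Error = 9.09375 − 4.75 = 4.34375.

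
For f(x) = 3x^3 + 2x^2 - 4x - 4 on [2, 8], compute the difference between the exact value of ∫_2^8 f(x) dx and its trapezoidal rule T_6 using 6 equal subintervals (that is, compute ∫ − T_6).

Exact integral: ∫_2^8 f(x) dx = 3252.
T_6 = 3299.
Error = 3252 − 3299 = -47.

-47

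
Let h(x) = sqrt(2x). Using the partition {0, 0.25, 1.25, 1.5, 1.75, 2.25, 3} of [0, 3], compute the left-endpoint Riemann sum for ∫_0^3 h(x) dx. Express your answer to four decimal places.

Subinterval widths: 0.25, 1, 0.25, 0.25, 0.5, 0.75.
Left endpoints: 0, 0.25, 1.25, 1.5, 1.75, 2.25.
h(0) ≈ 0.0000, h(0.25) ≈ 0.7071, h(1.25) ≈ 1.5811, h(1.5) ≈ 1.7321, h(1.75) ≈ 1.8708, h(2.25) ≈ 2.1213.
Sum = Σ Δx_i · h(x_i).
Sum ≈ 4.0618.

4.0618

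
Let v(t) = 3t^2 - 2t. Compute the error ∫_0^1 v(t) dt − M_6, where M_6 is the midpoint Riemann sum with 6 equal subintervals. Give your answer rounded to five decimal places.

Exact integral: ∫_0^1 v(t) dt = 0.
M_6 ≈ -0.0069444.
Error ≈ 0 − (-0.0069444) ≈ 0.00694.

0.00694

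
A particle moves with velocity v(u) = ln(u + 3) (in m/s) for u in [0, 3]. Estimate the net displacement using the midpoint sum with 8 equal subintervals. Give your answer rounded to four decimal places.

4.4557

Δu = (3 − 0)/8 = 0.375.
Midpoints: 0.1875, 0.5625, 0.9375, 1.3125, 1.6875, 2.0625, 2.4375, 2.8125.
v(0.1875) ≈ 1.1592, v(0.5625) ≈ 1.2705, v(0.9375) ≈ 1.3705, v(1.3125) ≈ 1.4615, v(1.6875) ≈ 1.5449, v(2.0625) ≈ 1.6219, v(2.4375) ≈ 1.6933, v(2.8125) ≈ 1.7600.
Sum = Δu · [v(0.1875) + v(0.5625) + v(0.9375) + ...].
Sum ≈ 4.4557.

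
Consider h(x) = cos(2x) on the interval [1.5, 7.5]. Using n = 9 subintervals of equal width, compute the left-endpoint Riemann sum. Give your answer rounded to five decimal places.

0.13893

Δx = (7.5 − 1.5)/9 = 2/3.
Left endpoints: 1.5, 13/6, 17/6, 3.5, 25/6, 29/6, 5.5, 37/6, 41/6.
h(1.5) ≈ -0.98999, h(13/6) ≈ -0.37004, h(17/6) ≈ 0.81590, h(3.5) ≈ 0.75390, h(25/6) ≈ -0.46120, h(29/6) ≈ -0.97089, h(5.5) ≈ 0.00443, h(37/6) ≈ 0.97297, h(41/6) ≈ 0.45333.
Sum = Δx · [h(1.5) + h(13/6) + h(17/6) + ...].
Sum ≈ 0.13893.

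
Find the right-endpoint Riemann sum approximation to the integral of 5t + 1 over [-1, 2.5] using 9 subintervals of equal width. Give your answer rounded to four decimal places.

Δt = (2.5 − (-1))/9 = 7/18.
Right endpoints: -11/18, -2/9, 1/6, 5/9, 17/18, 4/3, 31/18, 19/9, 2.5.
f(-11/18) = -37/18, f(-2/9) = -1/9, f(1/6) = 11/6, f(5/9) = 34/9, f(17/18) = 103/18, f(4/3) = 23/3, f(31/18) = 173/18, f(19/9) = 104/9, f(2.5) = 13.5.
Sum = Δt · [f(-11/18) + f(-2/9) + f(1/6) + ...].
Sum ≈ 20.0278.

20.0278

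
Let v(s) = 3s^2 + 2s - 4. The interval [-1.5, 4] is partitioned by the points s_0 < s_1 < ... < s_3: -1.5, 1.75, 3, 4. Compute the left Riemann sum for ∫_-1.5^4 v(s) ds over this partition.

39.046875

Subinterval widths: 3.25, 1.25, 1.
Left endpoints: -1.5, 1.75, 3.
v(-1.5) = -0.25, v(1.75) = 8.6875, v(3) = 29.
Sum = Σ Δs_i · v(s_i).
Sum = 39.046875.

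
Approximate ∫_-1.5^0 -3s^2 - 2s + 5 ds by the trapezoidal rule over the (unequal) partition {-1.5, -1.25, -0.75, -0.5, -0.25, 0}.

6.28125

Subinterval widths: 0.25, 0.5, 0.25, 0.25, 0.25.
f(-1.5) = 1.25, f(-1.25) = 2.8125, f(-0.75) = 4.8125, f(-0.5) = 5.25, f(-0.25) = 5.3125, f(0) = 5.
On each subinterval the trapezoid contributes (Δs_i/2)·[f(s_{i-1}) + f(s_i)].
Sum = 6.28125.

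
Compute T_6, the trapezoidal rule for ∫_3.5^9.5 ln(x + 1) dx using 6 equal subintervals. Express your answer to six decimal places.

Δx = (9.5 − 3.5)/6 = 1.
f(3.5) ≈ 1.504077, f(4.5) ≈ 1.704748, f(5.5) ≈ 1.871802, f(6.5) ≈ 2.014903, f(7.5) ≈ 2.140066, f(8.5) ≈ 2.251292, f(9.5) ≈ 2.351375.
T_6 = (Δx/2)·[f(x_0) + 2f(x_1) + ... + 2f(x_{5}) + f(x_6)].
Sum ≈ 11.910538.

11.910538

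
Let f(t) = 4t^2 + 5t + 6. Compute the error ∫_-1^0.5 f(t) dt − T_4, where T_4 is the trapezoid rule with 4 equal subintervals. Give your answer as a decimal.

Exact integral: ∫_-1^0.5 f(t) dt = 8.625.
T_4 = 8.765625.
Error = 8.625 − 8.765625 = -0.140625.

-0.140625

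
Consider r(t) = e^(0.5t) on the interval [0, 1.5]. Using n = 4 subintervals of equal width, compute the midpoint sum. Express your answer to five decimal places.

2.23073

Δt = (1.5 − 0)/4 = 0.375.
Midpoints: 0.1875, 0.5625, 0.9375, 1.3125.
r(0.1875) ≈ 1.09829, r(0.5625) ≈ 1.32478, r(0.9375) ≈ 1.59800, r(1.3125) ≈ 1.92755.
Sum = Δt · [r(0.1875) + r(0.5625) + r(0.9375) + r(1.3125)].
Sum ≈ 2.23073.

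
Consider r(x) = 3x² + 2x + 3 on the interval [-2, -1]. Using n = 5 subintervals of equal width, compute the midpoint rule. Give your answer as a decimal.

Δx = (-1 − (-2))/5 = 0.2.
Midpoints: -1.9, -1.7, -1.5, -1.3, -1.1.
r(-1.9) = 10.03, r(-1.7) = 8.27, r(-1.5) = 6.75, r(-1.3) = 5.47, r(-1.1) = 4.43.
Sum = Δx · [r(-1.9) + r(-1.7) + r(-1.5) + r(-1.3) + r(-1.1)].
Sum = 6.99.

6.99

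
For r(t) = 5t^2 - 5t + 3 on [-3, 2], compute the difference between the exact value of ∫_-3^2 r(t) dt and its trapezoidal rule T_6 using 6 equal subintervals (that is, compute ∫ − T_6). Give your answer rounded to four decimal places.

-2.8935

Exact integral: ∫_-3^2 r(t) dt ≈ 85.833333.
T_6 ≈ 88.726852.
Error ≈ 85.833333 − 88.726852 ≈ -2.8935.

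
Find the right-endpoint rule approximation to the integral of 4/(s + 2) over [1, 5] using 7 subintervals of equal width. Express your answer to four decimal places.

Δs = (5 − 1)/7 = 4/7.
Right endpoints: 11/7, 15/7, 19/7, 23/7, 27/7, 31/7, 5.
f(11/7) = 1.12, f(15/7) = 28/29, f(19/7) = 28/33, f(23/7) = 28/37, f(27/7) = 28/41, f(31/7) = 28/45, f(5) = 4/7.
Sum = Δs · [f(11/7) + f(15/7) + f(19/7) + ...].
Sum ≈ 3.1813.

3.1813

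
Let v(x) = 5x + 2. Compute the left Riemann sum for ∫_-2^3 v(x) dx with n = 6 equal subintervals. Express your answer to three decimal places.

12.083

Δx = (3 − (-2))/6 = 5/6.
Left endpoints: -2, -7/6, -1/3, 0.5, 4/3, 13/6.
v(-2) = -8, v(-7/6) = -23/6, v(-1/3) = 1/3, v(0.5) = 4.5, v(4/3) = 26/3, v(13/6) = 77/6.
Sum = Δx · [v(-2) + v(-7/6) + v(-1/3) + ...].
Sum ≈ 12.083.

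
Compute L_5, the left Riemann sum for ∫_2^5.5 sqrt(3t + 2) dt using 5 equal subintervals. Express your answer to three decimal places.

12.131

Δt = (5.5 − 2)/5 = 0.7.
Left endpoints: 2, 2.7, 3.4, 4.1, 4.8.
f(2) ≈ 2.828, f(2.7) ≈ 3.178, f(3.4) ≈ 3.493, f(4.1) ≈ 3.782, f(4.8) ≈ 4.050.
Sum = Δt · [f(2) + f(2.7) + f(3.4) + f(4.1) + f(4.8)].
Sum ≈ 12.131.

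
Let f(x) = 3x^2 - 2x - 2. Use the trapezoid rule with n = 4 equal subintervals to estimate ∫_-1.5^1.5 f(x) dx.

Δx = (1.5 − (-1.5))/4 = 0.75.
f(-1.5) = 7.75, f(-0.75) = 1.1875, f(0) = -2, f(0.75) = -1.8125, f(1.5) = 1.75.
T_4 = (Δx/2)·[f(x_0) + 2f(x_1) + 2f(x_2) + 2f(x_3) + f(x_4)].
Sum = 1.59375.

1.59375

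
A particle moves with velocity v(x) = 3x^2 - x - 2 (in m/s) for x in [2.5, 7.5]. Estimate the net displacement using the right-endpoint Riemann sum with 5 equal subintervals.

446.25

Δx = (7.5 − 2.5)/5 = 1.
Right endpoints: 3.5, 4.5, 5.5, 6.5, 7.5.
v(3.5) = 31.25, v(4.5) = 54.25, v(5.5) = 83.25, v(6.5) = 118.25, v(7.5) = 159.25.
Sum = Δx · [v(3.5) + v(4.5) + v(5.5) + v(6.5) + v(7.5)].
Sum = 446.25.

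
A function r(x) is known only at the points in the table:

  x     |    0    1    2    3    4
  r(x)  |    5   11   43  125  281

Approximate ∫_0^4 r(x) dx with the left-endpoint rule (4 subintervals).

184

Δx = 1.
Sum = 1·[5 + 11 + 43 + 125] = 184.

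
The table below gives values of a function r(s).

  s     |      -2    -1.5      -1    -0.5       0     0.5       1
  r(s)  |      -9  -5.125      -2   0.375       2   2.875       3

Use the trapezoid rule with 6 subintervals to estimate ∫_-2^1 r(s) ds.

-2.4375

Δs = 0.5.
T_6 = (0.5/2)·[(-9) + 2·(-5.125) + 2·(-2) + 2·0.375 + 2·2 + 2·2.875 + 3] = -2.4375.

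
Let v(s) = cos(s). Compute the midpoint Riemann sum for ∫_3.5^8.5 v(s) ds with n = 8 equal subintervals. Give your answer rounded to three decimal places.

1.168

Δs = (8.5 − 3.5)/8 = 0.625.
Midpoints: 3.8125, 4.4375, 5.0625, 5.6875, 6.3125, 6.9375, 7.5625, 8.1875.
v(3.8125) ≈ -0.783, v(4.4375) ≈ -0.271, v(5.0625) ≈ 0.343, v(5.6875) ≈ 0.828, v(6.3125) ≈ 1.000, v(6.9375) ≈ 0.793, v(7.5625) ≈ 0.287, v(8.1875) ≈ -0.327.
Sum = Δs · [v(3.8125) + v(4.4375) + v(5.0625) + ...].
Sum ≈ 1.168.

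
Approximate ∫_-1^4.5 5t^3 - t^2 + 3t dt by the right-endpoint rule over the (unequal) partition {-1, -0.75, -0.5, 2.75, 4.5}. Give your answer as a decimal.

Subinterval widths: 0.25, 0.25, 3.25, 1.75.
Right endpoints: -0.75, -0.5, 2.75, 4.5.
f(-0.75) = -4.921875, f(-0.5) = -2.375, f(2.75) = 104.671875, f(4.5) = 448.875.
Sum = Σ Δt_i · f(t_i).
Sum = 1123.890625.

1123.890625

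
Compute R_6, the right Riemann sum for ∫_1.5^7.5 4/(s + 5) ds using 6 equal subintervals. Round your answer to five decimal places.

2.47375

Δs = (7.5 − 1.5)/6 = 1.
Right endpoints: 2.5, 3.5, 4.5, 5.5, 6.5, 7.5.
f(2.5) = 8/15, f(3.5) = 8/17, f(4.5) = 8/19, f(5.5) = 8/21, f(6.5) = 8/23, f(7.5) = 0.32.
Sum = Δs · [f(2.5) + f(3.5) + f(4.5) + ...].
Sum ≈ 2.47375.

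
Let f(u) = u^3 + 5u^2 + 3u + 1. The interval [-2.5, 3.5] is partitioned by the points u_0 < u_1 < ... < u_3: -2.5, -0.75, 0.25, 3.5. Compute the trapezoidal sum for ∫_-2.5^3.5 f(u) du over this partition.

201.859375

Subinterval widths: 1.75, 1, 3.25.
f(-2.5) = 9.125, f(-0.75) = 1.140625, f(0.25) = 2.078125, f(3.5) = 115.625.
On each subinterval the trapezoid contributes (Δu_i/2)·[f(u_{i-1}) + f(u_i)].
Sum = 201.859375.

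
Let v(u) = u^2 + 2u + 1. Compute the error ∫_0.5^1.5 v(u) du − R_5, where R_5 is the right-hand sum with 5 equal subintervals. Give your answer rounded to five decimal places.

-0.40667

Exact integral: ∫_0.5^1.5 v(u) du ≈ 4.0833333.
R_5 = 4.49.
Error ≈ 4.0833333 − 4.49 ≈ -0.40667.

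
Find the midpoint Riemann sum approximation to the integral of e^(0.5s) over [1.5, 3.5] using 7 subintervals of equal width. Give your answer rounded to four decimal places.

Δs = (3.5 − 1.5)/7 = 2/7.
Midpoints: 23/14, 27/14, 31/14, 2.5, 39/14, 43/14, 47/14.
f(23/14) ≈ 2.2737, f(27/14) ≈ 2.6229, f(31/14) ≈ 3.0257, f(2.5) ≈ 3.4903, f(39/14) ≈ 4.0263, f(43/14) ≈ 4.6446, f(47/14) ≈ 5.3579.
Sum = Δs · [f(23/14) + f(27/14) + f(31/14) + ...].
Sum ≈ 7.2690.

7.2690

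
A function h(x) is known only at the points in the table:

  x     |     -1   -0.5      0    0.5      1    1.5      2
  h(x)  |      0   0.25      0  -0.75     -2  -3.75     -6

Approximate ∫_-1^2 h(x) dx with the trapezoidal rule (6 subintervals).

Δx = 0.5.
T_6 = (0.5/2)·[0 + 2·0.25 + 2·0 + 2·(-0.75) + 2·(-2) + 2·(-3.75) + (-6)] = -4.625.

-4.625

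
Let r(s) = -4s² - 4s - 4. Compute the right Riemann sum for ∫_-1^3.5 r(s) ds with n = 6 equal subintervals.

Δs = (3.5 − (-1))/6 = 0.75.
Right endpoints: -0.25, 0.5, 1.25, 2, 2.75, 3.5.
r(-0.25) = -3.25, r(0.5) = -7, r(1.25) = -15.25, r(2) = -28, r(2.75) = -45.25, r(3.5) = -67.
Sum = Δs · [r(-0.25) + r(0.5) + r(1.25) + ...].
Sum = -124.3125.

-124.3125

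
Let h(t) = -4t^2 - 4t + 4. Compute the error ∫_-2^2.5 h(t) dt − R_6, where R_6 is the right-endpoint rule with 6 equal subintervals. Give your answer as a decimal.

11.8125

Exact integral: ∫_-2^2.5 h(t) dt = -18.
R_6 = -29.8125.
Error = -18 − (-29.8125) = 11.8125.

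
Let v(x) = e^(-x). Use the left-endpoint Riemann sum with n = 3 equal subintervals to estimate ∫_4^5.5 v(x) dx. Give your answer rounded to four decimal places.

0.0181

Δx = (5.5 − 4)/3 = 0.5.
Left endpoints: 4, 4.5, 5.
v(4) ≈ 0.0183, v(4.5) ≈ 0.0111, v(5) ≈ 0.0067.
Sum = Δx · [v(4) + v(4.5) + v(5)].
Sum ≈ 0.0181.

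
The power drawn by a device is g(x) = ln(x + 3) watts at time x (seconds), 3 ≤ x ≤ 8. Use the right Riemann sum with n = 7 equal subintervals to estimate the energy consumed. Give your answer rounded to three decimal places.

10.840

Δx = (8 − 3)/7 = 5/7.
Right endpoints: 26/7, 31/7, 36/7, 41/7, 46/7, 51/7, 8.
g(26/7) ≈ 1.904, g(31/7) ≈ 2.005, g(36/7) ≈ 2.097, g(41/7) ≈ 2.181, g(46/7) ≈ 2.259, g(51/7) ≈ 2.331, g(8) ≈ 2.398.
Sum = Δx · [g(26/7) + g(31/7) + g(36/7) + ...].
Sum ≈ 10.840.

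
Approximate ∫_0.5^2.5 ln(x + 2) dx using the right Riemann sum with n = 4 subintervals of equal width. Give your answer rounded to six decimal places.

Δx = (2.5 − 0.5)/4 = 0.5.
Right endpoints: 1, 1.5, 2, 2.5.
f(1) ≈ 1.098612, f(1.5) ≈ 1.252763, f(2) ≈ 1.386294, f(2.5) ≈ 1.504077.
Sum = Δx · [f(1) + f(1.5) + f(2) + f(2.5)].
Sum ≈ 2.620874.

2.620874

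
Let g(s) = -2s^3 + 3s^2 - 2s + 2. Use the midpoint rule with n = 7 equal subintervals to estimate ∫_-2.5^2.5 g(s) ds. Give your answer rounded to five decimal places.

40.61224

Δs = (2.5 − (-2.5))/7 = 5/7.
Midpoints: -15/7, -10/7, -5/7, 0, 5/7, 10/7, 15/7.
g(-15/7) = 13631/343, g(-10/7) = 5766/343, g(-5/7) = 1951/343, g(0) = 2, g(5/7) = 471/343, g(10/7) = -194/343, g(15/7) = -2809/343.
Sum = Δs · [g(-15/7) + g(-10/7) + g(-5/7) + ...].
Sum ≈ 40.61224.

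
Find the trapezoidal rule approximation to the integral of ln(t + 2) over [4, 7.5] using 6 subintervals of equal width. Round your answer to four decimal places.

7.1350

Δt = (7.5 − 4)/6 = 7/12.
f(4) ≈ 1.7918, f(55/12) ≈ 1.8845, f(31/6) ≈ 1.9694, f(5.75) ≈ 2.0477, f(19/3) ≈ 2.1203, f(83/12) ≈ 2.1879, f(7.5) ≈ 2.2513.
T_6 = (Δt/2)·[f(t_0) + 2f(t_1) + ... + 2f(t_{5}) + f(t_6)].
Sum ≈ 7.1350.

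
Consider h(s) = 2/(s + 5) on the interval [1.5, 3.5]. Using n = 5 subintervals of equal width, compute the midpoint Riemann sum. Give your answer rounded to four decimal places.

Δs = (3.5 − 1.5)/5 = 0.4.
Midpoints: 1.7, 2.1, 2.5, 2.9, 3.3.
h(1.7) = 20/67, h(2.1) = 20/71, h(2.5) = 4/15, h(2.9) = 20/79, h(3.3) = 20/83.
Sum = Δs · [h(1.7) + h(2.1) + h(2.5) + h(2.9) + h(3.3)].
Sum ≈ 0.5364.

0.5364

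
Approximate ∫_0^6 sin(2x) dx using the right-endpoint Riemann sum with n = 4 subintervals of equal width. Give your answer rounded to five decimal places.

Δx = (6 − 0)/4 = 1.5.
Right endpoints: 1.5, 3, 4.5, 6.
f(1.5) ≈ 0.14112, f(3) ≈ -0.27942, f(4.5) ≈ 0.41212, f(6) ≈ -0.53657.
Sum = Δx · [f(1.5) + f(3) + f(4.5) + f(6)].
Sum ≈ -0.39412.

-0.39412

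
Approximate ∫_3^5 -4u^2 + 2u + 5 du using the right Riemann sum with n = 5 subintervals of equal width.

Δu = (5 − 3)/5 = 0.4.
Right endpoints: 3.4, 3.8, 4.2, 4.6, 5.
f(3.4) = -34.44, f(3.8) = -45.16, f(4.2) = -57.16, f(4.6) = -70.44, f(5) = -85.
Sum = Δu · [f(3.4) + f(3.8) + f(4.2) + f(4.6) + f(5)].
Sum = -116.88.

-116.88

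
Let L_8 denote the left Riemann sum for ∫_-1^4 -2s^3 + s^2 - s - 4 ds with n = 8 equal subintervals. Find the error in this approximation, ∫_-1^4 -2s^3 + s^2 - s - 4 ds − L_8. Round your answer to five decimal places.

-34.89583

Exact integral: ∫_-1^4 f(s) ds ≈ -133.3333333.
L_8 = -98.4375.
Error ≈ -133.3333333 − (-98.4375) ≈ -34.89583.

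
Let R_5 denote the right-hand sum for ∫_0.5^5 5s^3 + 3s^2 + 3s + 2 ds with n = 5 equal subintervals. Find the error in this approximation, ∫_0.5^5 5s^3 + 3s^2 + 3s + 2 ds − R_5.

Exact integral: ∫_0.5^5 f(s) ds = 952.171875.
R_5 = 1299.51.
Error = 952.171875 − 1299.51 = -347.338125.

-347.338125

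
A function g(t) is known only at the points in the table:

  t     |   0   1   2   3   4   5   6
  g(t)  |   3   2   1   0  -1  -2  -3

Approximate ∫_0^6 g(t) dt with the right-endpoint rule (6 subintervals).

Δt = 1.
Sum = 1·[2 + 1 + 0 + (-1) + (-2) + (-3)] = -3.

-3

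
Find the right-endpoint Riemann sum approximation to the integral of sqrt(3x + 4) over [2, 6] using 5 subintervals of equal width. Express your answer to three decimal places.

Δx = (6 − 2)/5 = 0.8.
Right endpoints: 2.8, 3.6, 4.4, 5.2, 6.
f(2.8) ≈ 3.521, f(3.6) ≈ 3.847, f(4.4) ≈ 4.147, f(5.2) ≈ 4.427, f(6) ≈ 4.690.
Sum = Δx · [f(2.8) + f(3.6) + f(4.4) + f(5.2) + f(6)].
Sum ≈ 16.507.

16.507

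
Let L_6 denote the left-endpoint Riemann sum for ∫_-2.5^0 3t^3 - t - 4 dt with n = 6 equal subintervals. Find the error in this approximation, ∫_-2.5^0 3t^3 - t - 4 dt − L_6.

Exact integral: ∫_-2.5^0 f(t) dt = -36.171875.
L_6 = -46.23046875.
Error = -36.171875 − (-46.23046875) = 10.05859375.

10.05859375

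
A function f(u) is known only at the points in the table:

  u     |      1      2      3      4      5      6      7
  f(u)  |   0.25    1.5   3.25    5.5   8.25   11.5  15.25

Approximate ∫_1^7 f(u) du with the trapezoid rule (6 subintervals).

37.75

Δu = 1.
T_6 = (1/2)·[0.25 + 2·1.5 + 2·3.25 + 2·5.5 + 2·8.25 + 2·11.5 + 15.25] = 37.75.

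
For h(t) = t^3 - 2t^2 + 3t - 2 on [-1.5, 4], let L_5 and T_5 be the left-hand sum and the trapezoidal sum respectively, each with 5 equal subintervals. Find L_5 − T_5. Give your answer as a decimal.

-31.00625

L_5 = -1.6225.
T_5 = 29.38375.
L_5 − T_5 = -31.00625.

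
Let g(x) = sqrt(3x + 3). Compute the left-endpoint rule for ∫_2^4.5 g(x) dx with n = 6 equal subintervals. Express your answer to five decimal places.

8.67093

Δx = (4.5 − 2)/6 = 5/12.
Left endpoints: 2, 29/12, 17/6, 3.25, 11/3, 49/12.
g(2) ≈ 3.00000, g(29/12) ≈ 3.20156, g(17/6) ≈ 3.39116, g(3.25) ≈ 3.57071, g(11/3) ≈ 3.74166, g(49/12) ≈ 3.90512.
Sum = Δx · [g(2) + g(29/12) + g(17/6) + ...].
Sum ≈ 8.67093.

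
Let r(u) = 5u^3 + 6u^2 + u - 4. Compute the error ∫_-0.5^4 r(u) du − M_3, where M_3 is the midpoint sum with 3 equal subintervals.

27.2109375

Exact integral: ∫_-0.5^4 r(u) du = 438.046875.
M_3 = 410.8359375.
Error = 438.046875 − 410.8359375 = 27.2109375.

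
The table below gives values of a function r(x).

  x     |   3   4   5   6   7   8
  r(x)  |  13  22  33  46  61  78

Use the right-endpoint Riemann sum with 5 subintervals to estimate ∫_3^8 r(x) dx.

Δx = 1.
Sum = 1·[22 + 33 + 46 + 61 + 78] = 240.

240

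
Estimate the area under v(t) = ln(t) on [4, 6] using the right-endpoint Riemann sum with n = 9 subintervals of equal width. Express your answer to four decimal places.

3.2501

Δt = (6 − 4)/9 = 2/9.
Right endpoints: 38/9, 40/9, 14/3, 44/9, 46/9, 16/3, 50/9, 52/9, 6.
v(38/9) ≈ 1.4404, v(40/9) ≈ 1.4917, v(14/3) ≈ 1.5404, v(44/9) ≈ 1.5870, v(46/9) ≈ 1.6314, v(16/3) ≈ 1.6740, v(50/9) ≈ 1.7148, v(52/9) ≈ 1.7540, v(6) ≈ 1.7918.
Sum = Δt · [v(38/9) + v(40/9) + v(14/3) + ...].
Sum ≈ 3.2501.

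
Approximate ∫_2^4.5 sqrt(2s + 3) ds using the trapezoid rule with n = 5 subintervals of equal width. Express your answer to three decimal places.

7.681

Δs = (4.5 − 2)/5 = 0.5.
f(2) ≈ 2.646, f(2.5) ≈ 2.828, f(3) ≈ 3.000, f(3.5) ≈ 3.162, f(4) ≈ 3.317, f(4.5) ≈ 3.464.
T_5 = (Δs/2)·[f(s_0) + 2f(s_1) + ... + 2f(s_{4}) + f(s_5)].
Sum ≈ 7.681.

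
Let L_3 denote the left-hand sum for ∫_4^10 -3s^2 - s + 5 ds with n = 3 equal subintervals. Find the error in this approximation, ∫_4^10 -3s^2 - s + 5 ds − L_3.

-246

Exact integral: ∫_4^10 f(s) ds = -948.
L_3 = -702.
Error = -948 − (-702) = -246.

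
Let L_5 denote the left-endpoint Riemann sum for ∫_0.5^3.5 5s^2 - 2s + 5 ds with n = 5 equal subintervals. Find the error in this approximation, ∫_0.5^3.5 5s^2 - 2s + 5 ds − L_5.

Exact integral: ∫_0.5^3.5 f(s) ds = 74.25.
L_5 = 58.95.
Error = 74.25 − 58.95 = 15.3.

15.3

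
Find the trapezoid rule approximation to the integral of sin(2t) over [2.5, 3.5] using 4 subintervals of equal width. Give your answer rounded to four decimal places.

-0.2302

Δt = (3.5 − 2.5)/4 = 0.25.
f(2.5) ≈ -0.9589, f(2.75) ≈ -0.7055, f(3) ≈ -0.2794, f(3.25) ≈ 0.2151, f(3.5) ≈ 0.6570.
T_4 = (Δt/2)·[f(t_0) + 2f(t_1) + 2f(t_2) + 2f(t_3) + f(t_4)].
Sum ≈ -0.2302.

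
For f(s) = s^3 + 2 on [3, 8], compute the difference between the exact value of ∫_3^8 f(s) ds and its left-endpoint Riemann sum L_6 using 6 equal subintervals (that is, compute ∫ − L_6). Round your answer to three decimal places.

Exact integral: ∫_3^8 f(s) ds = 1013.75.
L_6 ≈ 821.21528.
Error ≈ 1013.75 − 821.21528 ≈ 192.535.

192.535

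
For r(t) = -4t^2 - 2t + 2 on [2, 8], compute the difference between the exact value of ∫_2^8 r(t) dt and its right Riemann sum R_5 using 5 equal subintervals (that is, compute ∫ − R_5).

Exact integral: ∫_2^8 r(t) dt = -720.
R_5 = -876.96.
Error = -720 − (-876.96) = 156.96.

156.96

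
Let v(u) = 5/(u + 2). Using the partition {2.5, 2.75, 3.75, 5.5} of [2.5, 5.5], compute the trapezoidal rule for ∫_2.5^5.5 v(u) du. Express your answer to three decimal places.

Subinterval widths: 0.25, 1, 1.75.
v(2.5) = 10/9, v(2.75) = 20/19, v(3.75) = 20/23, v(5.5) = 2/3.
On each subinterval the trapezoid contributes (Δu_i/2)·[v(u_{i-1}) + v(u_i)].
Sum ≈ 2.576.

2.576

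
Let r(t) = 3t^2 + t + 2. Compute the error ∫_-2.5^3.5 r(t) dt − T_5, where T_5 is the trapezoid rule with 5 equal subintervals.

-4.32

Exact integral: ∫_-2.5^3.5 r(t) dt = 73.5.
T_5 = 77.82.
Error = 73.5 − 77.82 = -4.32.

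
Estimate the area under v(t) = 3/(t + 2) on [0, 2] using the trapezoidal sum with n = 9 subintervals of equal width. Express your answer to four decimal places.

2.0818

Δt = (2 − 0)/9 = 2/9.
v(0) = 1.5, v(2/9) = 1.35, v(4/9) = 27/22, v(2/3) = 1.125, v(8/9) = 27/26, v(10/9) = 27/28, v(4/3) = 0.9, v(14/9) = 0.84375, v(16/9) = 27/34, v(2) = 0.75.
T_9 = (Δt/2)·[v(t_0) + 2v(t_1) + ... + 2v(t_{8}) + v(t_9)].
Sum ≈ 2.0818.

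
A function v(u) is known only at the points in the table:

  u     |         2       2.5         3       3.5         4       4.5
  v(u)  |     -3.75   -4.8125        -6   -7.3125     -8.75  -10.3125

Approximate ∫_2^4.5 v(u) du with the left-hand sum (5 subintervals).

-15.3125

Δu = 0.5.
Sum = 0.5·[(-3.75) + (-4.8125) + (-6) + (-7.3125) + (-8.75)] = -15.3125.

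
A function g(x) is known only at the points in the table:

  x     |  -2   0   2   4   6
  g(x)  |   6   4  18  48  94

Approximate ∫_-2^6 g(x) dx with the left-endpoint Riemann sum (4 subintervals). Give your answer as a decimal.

152

Δx = 2.
Sum = 2·[6 + 4 + 18 + 48] = 152.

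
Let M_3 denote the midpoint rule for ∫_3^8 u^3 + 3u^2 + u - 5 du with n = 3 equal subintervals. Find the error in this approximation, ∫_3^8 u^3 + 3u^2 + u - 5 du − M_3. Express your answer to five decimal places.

Exact integral: ∫_3^8 f(u) du = 1491.25.
M_3 ≈ 1468.6805556.
Error ≈ 1491.25 − 1468.6805556 ≈ 22.56944.

22.56944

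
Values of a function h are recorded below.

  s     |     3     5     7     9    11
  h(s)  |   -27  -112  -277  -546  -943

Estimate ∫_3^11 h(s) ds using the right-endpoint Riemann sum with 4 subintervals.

Δs = 2.
Sum = 2·[(-112) + (-277) + (-546) + (-943)] = -3756.

-3756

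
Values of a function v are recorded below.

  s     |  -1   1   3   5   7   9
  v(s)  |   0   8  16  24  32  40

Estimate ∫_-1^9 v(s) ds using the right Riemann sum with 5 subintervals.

240

Δs = 2.
Sum = 2·[8 + 16 + 24 + 32 + 40] = 240.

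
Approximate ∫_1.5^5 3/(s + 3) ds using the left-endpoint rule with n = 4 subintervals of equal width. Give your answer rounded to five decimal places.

1.86013

Δs = (5 − 1.5)/4 = 0.875.
Left endpoints: 1.5, 2.375, 3.25, 4.125.
f(1.5) = 2/3, f(2.375) = 24/43, f(3.25) = 0.48, f(4.125) = 8/19.
Sum = Δs · [f(1.5) + f(2.375) + f(3.25) + f(4.125)].
Sum ≈ 1.86013.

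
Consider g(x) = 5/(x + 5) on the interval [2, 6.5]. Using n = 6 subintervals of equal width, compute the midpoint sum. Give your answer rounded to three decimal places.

2.481

Δx = (6.5 − 2)/6 = 0.75.
Midpoints: 2.375, 3.125, 3.875, 4.625, 5.375, 6.125.
g(2.375) = 40/59, g(3.125) = 8/13, g(3.875) = 40/71, g(4.625) = 40/77, g(5.375) = 40/83, g(6.125) = 40/89.
Sum = Δx · [g(2.375) + g(3.125) + g(3.875) + ...].
Sum ≈ 2.481.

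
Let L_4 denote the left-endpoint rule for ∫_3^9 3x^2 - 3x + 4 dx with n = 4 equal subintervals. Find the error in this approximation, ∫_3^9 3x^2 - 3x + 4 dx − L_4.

Exact integral: ∫_3^9 f(x) dx = 618.
L_4 = 476.25.
Error = 618 − 476.25 = 141.75.

141.75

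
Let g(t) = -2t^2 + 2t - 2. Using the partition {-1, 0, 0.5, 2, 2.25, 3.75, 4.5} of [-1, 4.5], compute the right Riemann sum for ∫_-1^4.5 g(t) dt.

Subinterval widths: 1, 0.5, 1.5, 0.25, 1.5, 0.75.
Right endpoints: 0, 0.5, 2, 2.25, 3.75, 4.5.
g(0) = -2, g(0.5) = -1.5, g(2) = -6, g(2.25) = -7.625, g(3.75) = -22.625, g(4.5) = -33.5.
Sum = Σ Δt_i · g(t_i).
Sum = -72.71875.

-72.71875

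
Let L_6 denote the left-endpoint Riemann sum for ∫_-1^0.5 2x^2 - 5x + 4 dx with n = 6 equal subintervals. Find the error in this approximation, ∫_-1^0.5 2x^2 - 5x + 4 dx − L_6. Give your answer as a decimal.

Exact integral: ∫_-1^0.5 f(x) dx = 8.625.
L_6 = 9.78125.
Error = 8.625 − 9.78125 = -1.15625.

-1.15625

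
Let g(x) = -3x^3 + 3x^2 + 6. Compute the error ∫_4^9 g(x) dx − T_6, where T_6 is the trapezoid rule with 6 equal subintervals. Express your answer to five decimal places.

Exact integral: ∫_4^9 g(x) dx = -4033.75.
T_6 ≈ -4065.8680556.
Error ≈ -4033.75 − (-4065.8680556) ≈ 32.11806.

32.11806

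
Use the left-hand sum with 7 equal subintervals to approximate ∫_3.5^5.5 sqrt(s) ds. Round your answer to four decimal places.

Δs = (5.5 − 3.5)/7 = 2/7.
Left endpoints: 3.5, 53/14, 57/14, 61/14, 65/14, 69/14, 73/14.
f(3.5) ≈ 1.8708, f(53/14) ≈ 1.9457, f(57/14) ≈ 2.0178, f(61/14) ≈ 2.0874, f(65/14) ≈ 2.1547, f(69/14) ≈ 2.2200, f(73/14) ≈ 2.2835.
Sum = Δs · [f(3.5) + f(53/14) + f(57/14) + ...].
Sum ≈ 4.1657.

4.1657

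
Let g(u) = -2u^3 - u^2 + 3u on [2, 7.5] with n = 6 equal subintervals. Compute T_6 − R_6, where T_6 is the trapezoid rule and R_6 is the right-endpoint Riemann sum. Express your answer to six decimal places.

T_6 ≈ -1656.33709491.
R_6 ≈ -2052.10792824.
T_6 − R_6 ≈ 395.770833.

395.770833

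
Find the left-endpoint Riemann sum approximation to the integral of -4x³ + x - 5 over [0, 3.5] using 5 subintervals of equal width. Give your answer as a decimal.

Δx = (3.5 − 0)/5 = 0.7.
Left endpoints: 0, 0.7, 1.4, 2.1, 2.8.
f(0) = -5, f(0.7) = -5.672, f(1.4) = -14.576, f(2.1) = -39.944, f(2.8) = -90.008.
Sum = Δx · [f(0) + f(0.7) + f(1.4) + f(2.1) + f(2.8)].
Sum = -108.64.

-108.64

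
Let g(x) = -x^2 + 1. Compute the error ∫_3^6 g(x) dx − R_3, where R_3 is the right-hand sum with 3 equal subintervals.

Exact integral: ∫_3^6 g(x) dx = -60.
R_3 = -74.
Error = -60 − (-74) = 14.

14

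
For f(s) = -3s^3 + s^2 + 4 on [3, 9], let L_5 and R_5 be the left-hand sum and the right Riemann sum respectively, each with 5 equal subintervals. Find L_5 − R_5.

L_5 = -3457.92.
R_5 = -5898.72.
L_5 − R_5 = 2440.8.

2440.8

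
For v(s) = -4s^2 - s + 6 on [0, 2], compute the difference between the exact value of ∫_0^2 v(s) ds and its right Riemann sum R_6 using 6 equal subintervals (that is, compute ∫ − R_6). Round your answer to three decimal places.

Exact integral: ∫_0^2 v(s) ds ≈ -0.66667.
R_6 ≈ -3.81481.
Error ≈ -0.66667 − (-3.81481) ≈ 3.148.

3.148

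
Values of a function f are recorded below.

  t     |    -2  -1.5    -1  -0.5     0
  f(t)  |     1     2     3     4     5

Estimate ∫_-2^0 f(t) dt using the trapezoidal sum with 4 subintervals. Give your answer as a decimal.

Δt = 0.5.
T_4 = (0.5/2)·[1 + 2·2 + 2·3 + 2·4 + 5] = 6.

6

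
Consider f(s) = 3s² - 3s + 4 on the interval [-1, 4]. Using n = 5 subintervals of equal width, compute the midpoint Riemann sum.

61.25

Δs = (4 − (-1))/5 = 1.
Midpoints: -0.5, 0.5, 1.5, 2.5, 3.5.
f(-0.5) = 6.25, f(0.5) = 3.25, f(1.5) = 6.25, f(2.5) = 15.25, f(3.5) = 30.25.
Sum = Δs · [f(-0.5) + f(0.5) + f(1.5) + f(2.5) + f(3.5)].
Sum = 61.25.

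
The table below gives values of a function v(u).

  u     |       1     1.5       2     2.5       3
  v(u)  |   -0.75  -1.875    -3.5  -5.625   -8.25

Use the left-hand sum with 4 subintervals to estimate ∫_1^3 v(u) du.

-5.875

Δu = 0.5.
Sum = 0.5·[(-0.75) + (-1.875) + (-3.5) + (-5.625)] = -5.875.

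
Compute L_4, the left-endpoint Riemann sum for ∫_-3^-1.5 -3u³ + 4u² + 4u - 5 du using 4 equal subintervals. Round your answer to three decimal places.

Δu = (-1.5 − (-3))/4 = 0.375.
Left endpoints: -3, -2.625, -2.25, -1.875.
f(-3) = 100, f(-2.625) = 33959/512, f(-2.25) = 40.421875, f(-1.875) = 10925/512.
Sum = Δu · [f(-3) + f(-2.625) + f(-2.25) + f(-1.875)].
Sum ≈ 85.532.

85.532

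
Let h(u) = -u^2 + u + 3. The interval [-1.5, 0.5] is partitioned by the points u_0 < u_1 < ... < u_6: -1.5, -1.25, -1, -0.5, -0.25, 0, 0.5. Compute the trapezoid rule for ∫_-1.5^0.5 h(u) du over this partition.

3.78125

Subinterval widths: 0.25, 0.25, 0.5, 0.25, 0.25, 0.5.
h(-1.5) = -0.75, h(-1.25) = 0.1875, h(-1) = 1, h(-0.5) = 2.25, h(-0.25) = 2.6875, h(0) = 3, h(0.5) = 3.25.
On each subinterval the trapezoid contributes (Δu_i/2)·[h(u_{i-1}) + h(u_i)].
Sum = 3.78125.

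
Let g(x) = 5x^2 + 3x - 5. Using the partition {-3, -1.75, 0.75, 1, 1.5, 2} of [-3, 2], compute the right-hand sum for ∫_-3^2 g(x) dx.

Subinterval widths: 1.25, 2.5, 0.25, 0.5, 0.5.
Right endpoints: -1.75, 0.75, 1, 1.5, 2.
g(-1.75) = 5.0625, g(0.75) = 0.0625, g(1) = 3, g(1.5) = 10.75, g(2) = 21.
Sum = Σ Δx_i · g(x_i).
Sum = 23.109375.

23.109375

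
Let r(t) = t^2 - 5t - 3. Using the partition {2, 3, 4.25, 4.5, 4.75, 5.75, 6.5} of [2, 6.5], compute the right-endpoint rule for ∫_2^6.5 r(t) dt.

Subinterval widths: 1, 1.25, 0.25, 0.25, 1, 0.75.
Right endpoints: 3, 4.25, 4.5, 4.75, 5.75, 6.5.
r(3) = -9, r(4.25) = -6.1875, r(4.5) = -5.25, r(4.75) = -4.1875, r(5.75) = 1.3125, r(6.5) = 6.75.
Sum = Σ Δt_i · r(t_i).
Sum = -12.71875.

-12.71875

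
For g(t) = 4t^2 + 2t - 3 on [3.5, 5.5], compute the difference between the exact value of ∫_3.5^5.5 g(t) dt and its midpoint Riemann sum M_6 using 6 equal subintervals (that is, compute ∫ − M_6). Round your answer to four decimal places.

Exact integral: ∫_3.5^5.5 g(t) dt ≈ 176.666667.
M_6 ≈ 176.592593.
Error ≈ 176.666667 − 176.592593 ≈ 0.0741.

0.0741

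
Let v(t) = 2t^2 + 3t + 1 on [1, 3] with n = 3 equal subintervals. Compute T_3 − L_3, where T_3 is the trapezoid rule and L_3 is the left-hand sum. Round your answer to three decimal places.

7.333

T_3 ≈ 31.62963.
L_3 ≈ 24.29630.
T_3 − L_3 ≈ 7.333.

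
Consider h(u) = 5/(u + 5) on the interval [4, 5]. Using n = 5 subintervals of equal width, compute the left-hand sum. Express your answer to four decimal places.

0.5324

Δu = (5 − 4)/5 = 0.2.
Left endpoints: 4, 4.2, 4.4, 4.6, 4.8.
h(4) = 5/9, h(4.2) = 25/46, h(4.4) = 25/47, h(4.6) = 25/48, h(4.8) = 25/49.
Sum = Δu · [h(4) + h(4.2) + h(4.4) + h(4.6) + h(4.8)].
Sum ≈ 0.5324.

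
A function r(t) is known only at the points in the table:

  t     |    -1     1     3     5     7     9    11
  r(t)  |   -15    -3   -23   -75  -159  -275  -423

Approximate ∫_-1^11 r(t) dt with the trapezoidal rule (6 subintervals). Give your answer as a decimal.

-1508

Δt = 2.
T_6 = (2/2)·[(-15) + 2·(-3) + 2·(-23) + 2·(-75) + 2·(-159) + 2·(-275) + (-423)] = -1508.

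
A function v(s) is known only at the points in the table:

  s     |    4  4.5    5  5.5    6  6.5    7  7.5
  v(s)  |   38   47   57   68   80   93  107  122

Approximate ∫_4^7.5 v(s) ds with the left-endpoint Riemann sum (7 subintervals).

Δs = 0.5.
Sum = 0.5·[38 + 47 + 57 + 68 + 80 + 93 + 107] = 245.

245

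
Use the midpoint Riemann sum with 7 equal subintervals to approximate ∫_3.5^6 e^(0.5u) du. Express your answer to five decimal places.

Δu = (6 − 3.5)/7 = 5/14.
Midpoints: 103/28, 113/28, 123/28, 4.75, 143/28, 153/28, 163/28.
f(103/28) ≈ 6.29204, f(113/28) ≈ 7.52219, f(123/28) ≈ 8.99284, f(4.75) ≈ 10.75101, f(143/28) ≈ 12.85293, f(153/28) ≈ 15.36578, f(163/28) ≈ 18.36992.
Sum = Δu · [f(103/28) + f(113/28) + f(123/28) + ...].
Sum ≈ 28.62382.

28.62382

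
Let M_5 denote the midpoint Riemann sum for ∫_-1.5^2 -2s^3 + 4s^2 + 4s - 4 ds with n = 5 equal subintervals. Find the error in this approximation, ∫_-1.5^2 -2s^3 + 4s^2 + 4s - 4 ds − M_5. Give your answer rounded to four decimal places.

0.3573

Exact integral: ∫_-1.5^2 f(s) ds ≈ -0.802083.
M_5 = -1.159375.
Error ≈ -0.802083 − (-1.159375) ≈ 0.3573.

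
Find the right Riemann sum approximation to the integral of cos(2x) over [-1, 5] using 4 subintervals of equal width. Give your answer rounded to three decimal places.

-0.298

Δx = (5 − (-1))/4 = 1.5.
Right endpoints: 0.5, 2, 3.5, 5.
f(0.5) ≈ 0.540, f(2) ≈ -0.654, f(3.5) ≈ 0.754, f(5) ≈ -0.839.
Sum = Δx · [f(0.5) + f(2) + f(3.5) + f(5)].
Sum ≈ -0.298.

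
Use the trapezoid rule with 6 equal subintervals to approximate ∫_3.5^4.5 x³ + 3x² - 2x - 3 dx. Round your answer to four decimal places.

Δx = (4.5 − 3.5)/6 = 1/6.
f(3.5) = 69.625, f(11/3) = 2141/27, f(23/6) = 19385/216, f(4) = 101, f(25/6) = 24427/216, f(13/3) = 3403/27, f(4.5) = 139.875.
T_6 = (Δx/2)·[f(x_0) + 2f(x_1) + ... + 2f(x_{5}) + f(x_6)].
Sum ≈ 102.3194.

102.3194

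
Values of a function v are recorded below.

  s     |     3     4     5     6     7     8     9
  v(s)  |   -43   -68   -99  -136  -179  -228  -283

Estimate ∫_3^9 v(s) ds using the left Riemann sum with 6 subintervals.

Δs = 1.
Sum = 1·[(-43) + (-68) + (-99) + (-136) + (-179) + (-228)] = -753.

-753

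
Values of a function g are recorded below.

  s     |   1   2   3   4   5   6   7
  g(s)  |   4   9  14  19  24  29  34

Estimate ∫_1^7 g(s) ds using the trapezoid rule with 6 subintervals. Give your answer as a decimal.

114

Δs = 1.
T_6 = (1/2)·[4 + 2·9 + 2·14 + 2·19 + 2·24 + 2·29 + 34] = 114.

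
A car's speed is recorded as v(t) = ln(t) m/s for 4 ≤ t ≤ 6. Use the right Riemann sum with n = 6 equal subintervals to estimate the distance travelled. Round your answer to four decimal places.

3.2722

Δt = (6 − 4)/6 = 1/3.
Right endpoints: 13/3, 14/3, 5, 16/3, 17/3, 6.
v(13/3) ≈ 1.4663, v(14/3) ≈ 1.5404, v(5) ≈ 1.6094, v(16/3) ≈ 1.6740, v(17/3) ≈ 1.7346, v(6) ≈ 1.7918.
Sum = Δt · [v(13/3) + v(14/3) + v(5) + ...].
Sum ≈ 3.2722.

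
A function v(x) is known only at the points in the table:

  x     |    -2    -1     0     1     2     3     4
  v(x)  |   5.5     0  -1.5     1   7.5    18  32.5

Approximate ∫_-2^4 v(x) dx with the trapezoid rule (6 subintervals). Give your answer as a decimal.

Δx = 1.
T_6 = (1/2)·[5.5 + 2·0 + 2·(-1.5) + 2·1 + 2·7.5 + 2·18 + 32.5] = 44.

44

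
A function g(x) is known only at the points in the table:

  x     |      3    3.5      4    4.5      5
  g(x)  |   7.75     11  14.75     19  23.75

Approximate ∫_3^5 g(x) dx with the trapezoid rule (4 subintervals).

30.25

Δx = 0.5.
T_4 = (0.5/2)·[7.75 + 2·11 + 2·14.75 + 2·19 + 23.75] = 30.25.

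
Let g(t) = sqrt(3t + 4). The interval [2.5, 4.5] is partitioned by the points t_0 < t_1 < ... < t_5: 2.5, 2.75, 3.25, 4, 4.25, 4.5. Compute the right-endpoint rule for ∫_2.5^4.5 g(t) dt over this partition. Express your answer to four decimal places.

Subinterval widths: 0.25, 0.5, 0.75, 0.25, 0.25.
Right endpoints: 2.75, 3.25, 4, 4.25, 4.5.
g(2.75) ≈ 3.5000, g(3.25) ≈ 3.7081, g(4) ≈ 4.0000, g(4.25) ≈ 4.0927, g(4.5) ≈ 4.1833.
Sum = Σ Δt_i · g(t_i).
Sum ≈ 7.7980.

7.7980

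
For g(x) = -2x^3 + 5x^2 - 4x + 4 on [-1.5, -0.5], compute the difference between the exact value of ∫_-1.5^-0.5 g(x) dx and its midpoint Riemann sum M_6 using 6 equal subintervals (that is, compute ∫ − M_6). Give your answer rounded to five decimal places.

0.02546

Exact integral: ∫_-1.5^-0.5 g(x) dx ≈ 15.9166667.
M_6 ≈ 15.8912037.
Error ≈ 15.9166667 − 15.8912037 ≈ 0.02546.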